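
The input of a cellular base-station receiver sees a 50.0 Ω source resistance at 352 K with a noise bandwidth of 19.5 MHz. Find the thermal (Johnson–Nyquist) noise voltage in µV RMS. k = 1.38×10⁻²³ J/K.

V_n = √(4kTRB)
4kTRB = 4 × 1.38×10⁻²³ × 352 × 5.00×10¹ × 1.95×10⁷ = 1.89×10⁻¹¹ V²
V_n = √(1.89×10⁻¹¹) = 4.35×10⁻⁶ V = 4.35 µV

4.35 µV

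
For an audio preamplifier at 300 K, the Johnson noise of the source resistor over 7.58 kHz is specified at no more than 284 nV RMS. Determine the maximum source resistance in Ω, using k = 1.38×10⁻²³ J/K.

643 Ω

Johnson–Nyquist: V_n = √(4kTRB) ⇒ R = V_n² / (4kTB)
4kTB = 4 × 1.38×10⁻²³ × 300 × 7.58×10³ = 1.26×10⁻¹⁶
R = (2.84×10⁻⁷)² / 1.26×10⁻¹⁶ = 6.43×10² Ω = 643 Ω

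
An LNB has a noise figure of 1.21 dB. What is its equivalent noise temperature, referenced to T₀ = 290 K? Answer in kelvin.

F = 10^(1.21/10) = 1.3213
T_e = (F − 1)·T₀ = (1.3213 − 1) × 290 = 93.2 K

93.2 K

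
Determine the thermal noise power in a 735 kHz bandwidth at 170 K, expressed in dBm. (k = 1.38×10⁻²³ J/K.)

−117.6 dBm

P_n = kTB = 1.38×10⁻²³ × 170 × 7.35×10⁵ = 1.72×10⁻¹⁵ W
In dBm: 10 log₁₀(1.72×10⁻¹⁵ / 10⁻³) = −117.6 dBm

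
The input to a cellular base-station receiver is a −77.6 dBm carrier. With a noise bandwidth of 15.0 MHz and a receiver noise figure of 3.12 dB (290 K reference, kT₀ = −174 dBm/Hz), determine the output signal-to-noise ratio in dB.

Noise floor: N = −174 + 10 log₁₀(B) + NF
10 log₁₀(1.50×10⁷) = 71.76 dB
N = −174 + 71.76 + 3.12 = −99.12 dBm
SNR = P_sig − N = −77.6 − (−99.12) = 21.52 dB → 21.5 dB

21.5 dB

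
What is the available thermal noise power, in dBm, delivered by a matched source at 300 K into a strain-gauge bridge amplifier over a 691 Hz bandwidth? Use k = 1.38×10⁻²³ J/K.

−145.4 dBm

P_n = kTB = 1.38×10⁻²³ × 300 × 6.91×10² = 2.86×10⁻¹⁸ W
In dBm: 10 log₁₀(2.86×10⁻¹⁸ / 10⁻³) = −145.4 dBm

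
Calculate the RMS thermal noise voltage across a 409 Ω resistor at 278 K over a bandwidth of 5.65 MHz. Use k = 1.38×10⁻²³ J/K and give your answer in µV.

V_n = √(4kTRB)
4kTRB = 4 × 1.38×10⁻²³ × 278 × 4.09×10² × 5.65×10⁶ = 3.55×10⁻¹¹ V²
V_n = √(3.55×10⁻¹¹) = 5.95×10⁻⁶ V = 5.95 µV

5.95 µV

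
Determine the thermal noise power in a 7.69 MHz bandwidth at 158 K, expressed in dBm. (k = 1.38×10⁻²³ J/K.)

−107.8 dBm

P_n = kTB = 1.38×10⁻²³ × 158 × 7.69×10⁶ = 1.68×10⁻¹⁴ W
In dBm: 10 log₁₀(1.68×10⁻¹⁴ / 10⁻³) = −107.8 dBm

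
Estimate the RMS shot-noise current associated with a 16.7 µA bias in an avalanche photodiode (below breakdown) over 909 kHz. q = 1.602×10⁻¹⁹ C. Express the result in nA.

2.21 nA

I_n = √(2qI·B)
2qI·B = 2 × 1.602×10⁻¹⁹ × 1.67×10⁻⁵ × 9.09×10⁵ = 4.86×10⁻¹⁸ A²
I_n = √(4.86×10⁻¹⁸) = 2.21×10⁻⁹ A = 2.21 nA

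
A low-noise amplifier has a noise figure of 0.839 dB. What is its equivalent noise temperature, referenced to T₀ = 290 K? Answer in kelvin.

F = 10^(0.839/10) = 1.21311
T_e = (F − 1)·T₀ = (1.21311 − 1) × 290 = 61.8 K

61.8 K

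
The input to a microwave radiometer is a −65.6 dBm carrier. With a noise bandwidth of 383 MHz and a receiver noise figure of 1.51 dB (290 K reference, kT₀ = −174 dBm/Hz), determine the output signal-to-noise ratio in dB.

Noise floor: N = −174 + 10 log₁₀(B) + NF
10 log₁₀(3.83×10⁸) = 85.83 dB
N = −174 + 85.83 + 1.51 = −86.66 dBm
SNR = P_sig − N = −65.6 − (−86.66) = 21.06 dB → 21.1 dB

21.1 dB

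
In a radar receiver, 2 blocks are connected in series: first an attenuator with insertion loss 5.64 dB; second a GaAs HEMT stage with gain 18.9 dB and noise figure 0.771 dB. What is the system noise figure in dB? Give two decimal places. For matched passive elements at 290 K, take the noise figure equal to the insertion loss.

6.41 dB

Convert to linear (a loss of L dB is a gain of −L dB): F_i = 10^(NF_i/10), G_i = 10^(G_i,dB/10)
  Stage 1: F_1 = 10^(5.64/10) = 3.664, G_1 = 10^(−5.64/10) = 0.2729
  Stage 2: F_2 = 10^(0.771/10) = 1.194, G_2 = 10^(18.9/10) = 77.62
Friis cascade:
  F = 3.664 + (1.194 − 1)/0.2729 = 4.376
NF = 10 log₁₀(4.376) = 6.41 dB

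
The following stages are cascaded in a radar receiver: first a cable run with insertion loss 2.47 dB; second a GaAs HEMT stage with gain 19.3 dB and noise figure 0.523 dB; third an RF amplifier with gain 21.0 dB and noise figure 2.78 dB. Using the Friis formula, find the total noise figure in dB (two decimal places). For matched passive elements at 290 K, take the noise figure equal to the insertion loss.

3.03 dB

Convert to linear (a loss of L dB is a gain of −L dB): F_i = 10^(NF_i/10), G_i = 10^(G_i,dB/10)
  Stage 1: F_1 = 10^(2.47/10) = 1.766, G_1 = 10^(−2.47/10) = 0.5662
  Stage 2: F_2 = 10^(0.523/10) = 1.128, G_2 = 10^(19.3/10) = 85.11
  Stage 3: F_3 = 10^(2.78/10) = 1.897, G_3 = 10^(21.0/10) = 125.9
Friis cascade:
  F = 1.766 + (1.128 − 1)/0.5662 + (1.897 − 1)/48.19 = 2.011
NF = 10 log₁₀(2.011) = 3.03 dB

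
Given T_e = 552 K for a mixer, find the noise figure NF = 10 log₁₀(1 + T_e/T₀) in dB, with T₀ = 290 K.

4.63 dB

F = 1 + T_e/T₀ = 1 + 552/290 = 2.90345
NF = 10 log₁₀(2.90345) = 4.63 dB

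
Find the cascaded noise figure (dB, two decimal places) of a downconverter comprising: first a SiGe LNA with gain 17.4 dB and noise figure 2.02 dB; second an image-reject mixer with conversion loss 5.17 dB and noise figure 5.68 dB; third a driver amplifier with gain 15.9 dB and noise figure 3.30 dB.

Convert to linear (a loss of L dB is a gain of −L dB): F_i = 10^(NF_i/10), G_i = 10^(G_i,dB/10)
  Stage 1: F_1 = 10^(2.02/10) = 1.592, G_1 = 10^(17.4/10) = 54.95
  Stage 2: F_2 = 10^(5.68/10) = 3.698, G_2 = 10^(−5.17/10) = 0.3041
  Stage 3: F_3 = 10^(3.30/10) = 2.138, G_3 = 10^(15.9/10) = 38.90
Friis cascade:
  F = 1.592 + (3.698 − 1)/54.95 + (2.138 − 1)/16.71 = 1.709
NF = 10 log₁₀(1.709) = 2.33 dB

2.33 dB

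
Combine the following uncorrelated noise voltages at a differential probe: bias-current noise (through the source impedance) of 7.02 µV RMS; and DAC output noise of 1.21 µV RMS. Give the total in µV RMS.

Uncorrelated sources add in power (mean-square): V_tot = √(ΣV_i²)
V_tot = √[(7.02×10⁻⁶)² + (1.21×10⁻⁶)²] = 7.12×10⁻⁶ V = 7.12 µV

7.12 µV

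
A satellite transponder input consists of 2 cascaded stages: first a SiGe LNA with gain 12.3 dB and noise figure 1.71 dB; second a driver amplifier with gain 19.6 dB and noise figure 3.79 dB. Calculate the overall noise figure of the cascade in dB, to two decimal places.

Convert to linear (a loss of L dB is a gain of −L dB): F_i = 10^(NF_i/10), G_i = 10^(G_i,dB/10)
  Stage 1: F_1 = 10^(1.71/10) = 1.483, G_1 = 10^(12.3/10) = 16.98
  Stage 2: F_2 = 10^(3.79/10) = 2.393, G_2 = 10^(19.6/10) = 91.20
Friis cascade:
  F = 1.483 + (2.393 − 1)/16.98 = 1.565
NF = 10 log₁₀(1.565) = 1.94 dB

1.94 dB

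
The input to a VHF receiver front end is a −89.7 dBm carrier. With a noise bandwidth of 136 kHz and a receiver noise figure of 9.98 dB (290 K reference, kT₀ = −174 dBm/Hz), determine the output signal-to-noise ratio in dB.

23.0 dB

Noise floor: N = −174 + 10 log₁₀(B) + NF
10 log₁₀(1.36×10⁵) = 51.34 dB
N = −174 + 51.34 + 9.98 = −112.68 dBm
SNR = P_sig − N = −89.7 − (−112.68) = 22.98 dB → 23.0 dB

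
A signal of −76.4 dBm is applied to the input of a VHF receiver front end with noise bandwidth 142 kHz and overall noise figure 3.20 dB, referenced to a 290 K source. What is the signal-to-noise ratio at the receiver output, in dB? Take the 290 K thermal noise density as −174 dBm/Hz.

Noise floor: N = −174 + 10 log₁₀(B) + NF
10 log₁₀(1.42×10⁵) = 51.52 dB
N = −174 + 51.52 + 3.20 = −119.28 dBm
SNR = P_sig − N = −76.4 − (−119.28) = 42.88 dB → 42.9 dB

42.9 dB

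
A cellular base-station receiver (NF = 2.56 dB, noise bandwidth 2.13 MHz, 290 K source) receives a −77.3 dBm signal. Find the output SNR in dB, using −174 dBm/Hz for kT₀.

Noise floor: N = −174 + 10 log₁₀(B) + NF
10 log₁₀(2.13×10⁶) = 63.28 dB
N = −174 + 63.28 + 2.56 = −108.16 dBm
SNR = P_sig − N = −77.3 − (−108.16) = 30.86 dB → 30.9 dB

30.9 dB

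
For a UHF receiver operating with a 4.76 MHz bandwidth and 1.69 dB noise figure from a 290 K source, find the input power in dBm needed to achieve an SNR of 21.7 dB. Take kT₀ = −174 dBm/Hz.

Sensitivity = −174 + 10 log₁₀(B) + NF + SNR_min
= −174 + 66.78 + 1.69 + 21.7
= −83.83 dBm → −83.8 dBm

−83.8 dBm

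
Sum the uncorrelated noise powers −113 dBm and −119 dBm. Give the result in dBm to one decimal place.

−112.0 dBm

Convert to linear, add, convert back:
P₁ = 5.01×10⁻¹⁵ W, P₂ = 1.26×10⁻¹⁵ W
P_tot = 6.27×10⁻¹⁵ W → 10 log₁₀(P_tot / 10⁻³) = −112.0 dBm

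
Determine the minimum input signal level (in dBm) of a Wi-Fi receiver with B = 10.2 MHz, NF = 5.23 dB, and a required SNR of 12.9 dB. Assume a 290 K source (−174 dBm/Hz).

−85.8 dBm

Sensitivity = −174 + 10 log₁₀(B) + NF + SNR_min
= −174 + 70.09 + 5.23 + 12.9
= −85.78 dBm → −85.8 dBm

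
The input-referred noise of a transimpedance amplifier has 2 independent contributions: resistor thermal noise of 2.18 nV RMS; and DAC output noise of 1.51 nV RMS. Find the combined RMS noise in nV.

2.65 nV

Uncorrelated sources add in power (mean-square): V_tot = √(ΣV_i²)
V_tot = √[(2.18×10⁻⁹)² + (1.51×10⁻⁹)²] = 2.65×10⁻⁹ V = 2.65 nV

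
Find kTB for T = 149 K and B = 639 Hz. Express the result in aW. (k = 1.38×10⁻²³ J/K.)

1.31 aW

P_n = kTB = 1.38×10⁻²³ × 149 × 6.39×10² = 1.31×10⁻¹⁸ W = 1.31 aW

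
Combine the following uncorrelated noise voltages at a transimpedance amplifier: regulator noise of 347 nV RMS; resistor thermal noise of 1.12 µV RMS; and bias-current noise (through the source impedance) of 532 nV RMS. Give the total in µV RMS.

Uncorrelated sources add in power (mean-square): V_tot = √(ΣV_i²)
V_tot = √[(3.47×10⁻⁷)² + (1.12×10⁻⁶)² + (5.32×10⁻⁷)²] = 1.29×10⁻⁶ V = 1.29 µV

1.29 µV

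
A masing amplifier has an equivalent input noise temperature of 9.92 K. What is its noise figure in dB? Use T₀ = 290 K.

F = 1 + T_e/T₀ = 1 + 9.92/290 = 1.03421
NF = 10 log₁₀(1.03421) = 0.146 dB

0.146 dB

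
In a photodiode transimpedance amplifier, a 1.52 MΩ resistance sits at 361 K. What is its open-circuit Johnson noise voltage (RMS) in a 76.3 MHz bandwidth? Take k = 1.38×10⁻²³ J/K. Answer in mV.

1.52 mV

V_n = √(4kTRB)
4kTRB = 4 × 1.38×10⁻²³ × 361 × 1.52×10⁶ × 7.63×10⁷ = 2.31×10⁻⁶ V²
V_n = √(2.31×10⁻⁶) = 1.52×10⁻³ V = 1.52 mV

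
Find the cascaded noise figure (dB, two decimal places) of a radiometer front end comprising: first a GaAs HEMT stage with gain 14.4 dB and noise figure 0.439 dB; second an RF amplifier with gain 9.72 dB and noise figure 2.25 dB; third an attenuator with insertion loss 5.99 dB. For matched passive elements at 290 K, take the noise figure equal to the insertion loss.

Convert to linear (a loss of L dB is a gain of −L dB): F_i = 10^(NF_i/10), G_i = 10^(G_i,dB/10)
  Stage 1: F_1 = 10^(0.439/10) = 1.106, G_1 = 10^(14.4/10) = 27.54
  Stage 2: F_2 = 10^(2.25/10) = 1.679, G_2 = 10^(9.72/10) = 9.376
  Stage 3: F_3 = 10^(5.99/10) = 3.972, G_3 = 10^(−5.99/10) = 0.2518
Friis cascade:
  F = 1.106 + (1.679 − 1)/27.54 + (3.972 − 1)/258.2 = 1.143
NF = 10 log₁₀(1.143) = 0.58 dB

0.58 dB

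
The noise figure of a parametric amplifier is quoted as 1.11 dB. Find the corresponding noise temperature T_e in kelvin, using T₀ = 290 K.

84.5 K

F = 10^(1.11/10) = 1.29122
T_e = (F − 1)·T₀ = (1.29122 − 1) × 290 = 84.5 K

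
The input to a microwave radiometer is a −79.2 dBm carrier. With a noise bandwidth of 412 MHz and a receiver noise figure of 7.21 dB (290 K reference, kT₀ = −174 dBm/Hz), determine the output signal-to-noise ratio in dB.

1.4 dB

Noise floor: N = −174 + 10 log₁₀(B) + NF
10 log₁₀(4.12×10⁸) = 86.15 dB
N = −174 + 86.15 + 7.21 = −80.64 dBm
SNR = P_sig − N = −79.2 − (−80.64) = 1.44 dB → 1.4 dB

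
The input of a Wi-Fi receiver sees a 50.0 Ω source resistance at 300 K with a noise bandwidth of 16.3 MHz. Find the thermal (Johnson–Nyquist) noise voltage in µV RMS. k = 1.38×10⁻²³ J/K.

V_n = √(4kTRB)
4kTRB = 4 × 1.38×10⁻²³ × 300 × 5.00×10¹ × 1.63×10⁷ = 1.35×10⁻¹¹ V²
V_n = √(1.35×10⁻¹¹) = 3.67×10⁻⁶ V = 3.67 µV

3.67 µV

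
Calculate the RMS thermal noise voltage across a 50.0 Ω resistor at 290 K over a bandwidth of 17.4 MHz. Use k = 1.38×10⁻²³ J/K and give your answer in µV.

V_n = √(4kTRB)
4kTRB = 4 × 1.38×10⁻²³ × 290 × 5.00×10¹ × 1.74×10⁷ = 1.39×10⁻¹¹ V²
V_n = √(1.39×10⁻¹¹) = 3.73×10⁻⁶ V = 3.73 µV

3.73 µV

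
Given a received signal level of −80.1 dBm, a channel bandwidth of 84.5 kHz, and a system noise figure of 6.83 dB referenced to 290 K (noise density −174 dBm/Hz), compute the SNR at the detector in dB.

37.8 dB

Noise floor: N = −174 + 10 log₁₀(B) + NF
10 log₁₀(8.45×10⁴) = 49.27 dB
N = −174 + 49.27 + 6.83 = −117.90 dBm
SNR = P_sig − N = −80.1 − (−117.90) = 37.80 dB → 37.8 dB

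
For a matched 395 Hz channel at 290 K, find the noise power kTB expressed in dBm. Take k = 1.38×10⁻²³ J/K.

P_n = kTB = 1.38×10⁻²³ × 290 × 3.95×10² = 1.58×10⁻¹⁸ W
In dBm: 10 log₁₀(1.58×10⁻¹⁸ / 10⁻³) = −148.0 dBm

−148.0 dBm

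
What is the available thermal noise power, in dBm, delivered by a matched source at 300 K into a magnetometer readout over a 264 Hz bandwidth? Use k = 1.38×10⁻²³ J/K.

−149.6 dBm

P_n = kTB = 1.38×10⁻²³ × 300 × 2.64×10² = 1.09×10⁻¹⁸ W
In dBm: 10 log₁₀(1.09×10⁻¹⁸ / 10⁻³) = −149.6 dBm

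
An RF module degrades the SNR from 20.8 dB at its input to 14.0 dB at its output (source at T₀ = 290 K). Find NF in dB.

6.8 dB

NF (dB) = SNR_in(dB) − SNR_out(dB) when the source is at T₀
NF = 20.8 − 14.0 = 6.8 dB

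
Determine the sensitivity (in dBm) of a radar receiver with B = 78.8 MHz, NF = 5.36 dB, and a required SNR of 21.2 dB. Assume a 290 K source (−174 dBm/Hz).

−68.5 dBm

Sensitivity = −174 + 10 log₁₀(B) + NF + SNR_min
= −174 + 78.97 + 5.36 + 21.2
= −68.47 dBm → −68.5 dBm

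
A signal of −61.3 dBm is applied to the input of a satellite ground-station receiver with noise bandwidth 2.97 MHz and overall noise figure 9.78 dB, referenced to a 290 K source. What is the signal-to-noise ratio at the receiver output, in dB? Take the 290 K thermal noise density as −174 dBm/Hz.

Noise floor: N = −174 + 10 log₁₀(B) + NF
10 log₁₀(2.97×10⁶) = 64.73 dB
N = −174 + 64.73 + 9.78 = −99.49 dBm
SNR = P_sig − N = −61.3 − (−99.49) = 38.19 dB → 38.2 dB

38.2 dB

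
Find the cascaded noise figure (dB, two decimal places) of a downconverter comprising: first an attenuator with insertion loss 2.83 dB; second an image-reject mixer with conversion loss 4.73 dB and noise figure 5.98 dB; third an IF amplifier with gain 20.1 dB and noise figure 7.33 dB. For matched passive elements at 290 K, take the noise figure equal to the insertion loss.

15.15 dB

Convert to linear (a loss of L dB is a gain of −L dB): F_i = 10^(NF_i/10), G_i = 10^(G_i,dB/10)
  Stage 1: F_1 = 10^(2.83/10) = 1.919, G_1 = 10^(−2.83/10) = 0.5212
  Stage 2: F_2 = 10^(5.98/10) = 3.963, G_2 = 10^(−4.73/10) = 0.3365
  Stage 3: F_3 = 10^(7.33/10) = 5.408, G_3 = 10^(20.1/10) = 102.3
Friis cascade:
  F = 1.919 + (3.963 − 1)/0.5212 + (5.408 − 1)/0.1754 = 32.73
NF = 10 log₁₀(32.73) = 15.15 dB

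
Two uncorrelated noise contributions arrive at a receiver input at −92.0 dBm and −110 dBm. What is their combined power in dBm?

−91.9 dBm

Convert to linear, add, convert back:
P₁ = 6.31×10⁻¹³ W, P₂ = 1.00×10⁻¹⁴ W
P_tot = 6.41×10⁻¹³ W → 10 log₁₀(P_tot / 10⁻³) = −91.9 dBm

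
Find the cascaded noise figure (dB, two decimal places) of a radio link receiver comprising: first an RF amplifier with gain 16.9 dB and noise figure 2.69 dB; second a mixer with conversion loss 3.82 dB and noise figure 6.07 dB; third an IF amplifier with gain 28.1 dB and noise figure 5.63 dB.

Convert to linear (a loss of L dB is a gain of −L dB): F_i = 10^(NF_i/10), G_i = 10^(G_i,dB/10)
  Stage 1: F_1 = 10^(2.69/10) = 1.858, G_1 = 10^(16.9/10) = 48.98
  Stage 2: F_2 = 10^(6.07/10) = 4.046, G_2 = 10^(−3.82/10) = 0.4150
  Stage 3: F_3 = 10^(5.63/10) = 3.656, G_3 = 10^(28.1/10) = 645.7
Friis cascade:
  F = 1.858 + (4.046 − 1)/48.98 + (3.656 − 1)/20.32 = 2.051
NF = 10 log₁₀(2.051) = 3.12 dB

3.12 dB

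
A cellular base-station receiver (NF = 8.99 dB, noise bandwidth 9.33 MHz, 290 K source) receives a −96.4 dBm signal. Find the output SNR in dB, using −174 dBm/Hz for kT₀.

−1.1 dB

Noise floor: N = −174 + 10 log₁₀(B) + NF
10 log₁₀(9.33×10⁶) = 69.7 dB
N = −174 + 69.7 + 8.99 = −95.31 dBm
SNR = P_sig − N = −96.4 − (−95.31) = −1.09 dB → −1.1 dB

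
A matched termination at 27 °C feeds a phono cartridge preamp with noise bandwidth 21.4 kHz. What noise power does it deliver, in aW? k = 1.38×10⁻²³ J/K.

88.6 aW

T = 27 °C + 273.15 = 300.15 K
P_n = kTB = 1.38×10⁻²³ × 300.15 × 2.14×10⁴ = 8.86×10⁻¹⁷ W = 88.6 aW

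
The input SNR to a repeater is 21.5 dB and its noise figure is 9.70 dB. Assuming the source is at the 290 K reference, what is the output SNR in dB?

11.80 dB

By definition F = SNR_in/SNR_out, so in dB: SNR_out = SNR_in − NF
SNR_out = 21.5 − 9.70 = 11.80 dB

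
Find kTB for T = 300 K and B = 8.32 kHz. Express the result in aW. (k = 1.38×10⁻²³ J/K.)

34.4 aW

P_n = kTB = 1.38×10⁻²³ × 300 × 8.32×10³ = 3.44×10⁻¹⁷ W = 34.4 aW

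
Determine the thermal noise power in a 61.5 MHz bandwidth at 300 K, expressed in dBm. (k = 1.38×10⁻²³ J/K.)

−95.9 dBm

P_n = kTB = 1.38×10⁻²³ × 300 × 6.15×10⁷ = 2.55×10⁻¹³ W
In dBm: 10 log₁₀(2.55×10⁻¹³ / 10⁻³) = −95.9 dBm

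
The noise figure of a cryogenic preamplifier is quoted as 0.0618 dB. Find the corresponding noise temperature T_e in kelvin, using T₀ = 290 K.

F = 10^(0.0618/10) = 1.01433
T_e = (F − 1)·T₀ = (1.01433 − 1) × 290 = 4.16 K

4.16 K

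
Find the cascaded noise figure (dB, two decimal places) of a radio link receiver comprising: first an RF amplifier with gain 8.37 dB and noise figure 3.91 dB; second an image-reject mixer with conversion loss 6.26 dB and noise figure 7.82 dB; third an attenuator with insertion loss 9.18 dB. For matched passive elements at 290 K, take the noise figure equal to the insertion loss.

Convert to linear (a loss of L dB is a gain of −L dB): F_i = 10^(NF_i/10), G_i = 10^(G_i,dB/10)
  Stage 1: F_1 = 10^(3.91/10) = 2.460, G_1 = 10^(8.37/10) = 6.871
  Stage 2: F_2 = 10^(7.82/10) = 6.053, G_2 = 10^(−6.26/10) = 0.2366
  Stage 3: F_3 = 10^(9.18/10) = 8.279, G_3 = 10^(−9.18/10) = 0.1208
Friis cascade:
  F = 2.460 + (6.053 − 1)/6.871 + (8.279 − 1)/1.626 = 7.674
NF = 10 log₁₀(7.674) = 8.85 dB

8.85 dB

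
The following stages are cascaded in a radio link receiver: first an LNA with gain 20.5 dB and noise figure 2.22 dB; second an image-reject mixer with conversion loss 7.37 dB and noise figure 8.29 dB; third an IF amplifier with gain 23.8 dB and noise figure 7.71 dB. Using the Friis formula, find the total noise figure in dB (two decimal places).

2.92 dB

Convert to linear (a loss of L dB is a gain of −L dB): F_i = 10^(NF_i/10), G_i = 10^(G_i,dB/10)
  Stage 1: F_1 = 10^(2.22/10) = 1.667, G_1 = 10^(20.5/10) = 112.2
  Stage 2: F_2 = 10^(8.29/10) = 6.745, G_2 = 10^(−7.37/10) = 0.1832
  Stage 3: F_3 = 10^(7.71/10) = 5.902, G_3 = 10^(23.8/10) = 239.9
Friis cascade:
  F = 1.667 + (6.745 − 1)/112.2 + (5.902 − 1)/20.56 = 1.957
NF = 10 log₁₀(1.957) = 2.92 dB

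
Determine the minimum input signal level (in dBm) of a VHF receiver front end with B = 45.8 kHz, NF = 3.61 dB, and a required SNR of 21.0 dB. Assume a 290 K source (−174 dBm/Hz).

−102.8 dBm

Sensitivity = −174 + 10 log₁₀(B) + NF + SNR_min
= −174 + 46.61 + 3.61 + 21.0
= −102.78 dBm → −102.8 dBm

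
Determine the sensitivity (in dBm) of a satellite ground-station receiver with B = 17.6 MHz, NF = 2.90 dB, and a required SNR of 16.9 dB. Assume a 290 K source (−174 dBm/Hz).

−81.7 dBm

Sensitivity = −174 + 10 log₁₀(B) + NF + SNR_min
= −174 + 72.46 + 2.90 + 16.9
= −81.74 dBm → −81.7 dBm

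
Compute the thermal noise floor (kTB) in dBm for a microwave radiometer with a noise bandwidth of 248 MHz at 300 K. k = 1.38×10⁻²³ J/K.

−89.9 dBm

P_n = kTB = 1.38×10⁻²³ × 300 × 2.48×10⁸ = 1.03×10⁻¹² W
In dBm: 10 log₁₀(1.03×10⁻¹² / 10⁻³) = −89.9 dBm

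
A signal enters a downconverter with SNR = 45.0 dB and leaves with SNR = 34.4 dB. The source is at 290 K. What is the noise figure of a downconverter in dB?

10.6 dB

NF (dB) = SNR_in(dB) − SNR_out(dB) when the source is at T₀
NF = 45.0 − 34.4 = 10.6 dB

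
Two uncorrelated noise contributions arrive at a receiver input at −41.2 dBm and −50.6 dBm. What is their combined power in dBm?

Convert to linear, add, convert back:
P₁ = 7.59×10⁻⁸ W, P₂ = 8.71×10⁻⁹ W
P_tot = 8.46×10⁻⁸ W → 10 log₁₀(P_tot / 10⁻³) = −40.7 dBm

−40.7 dBm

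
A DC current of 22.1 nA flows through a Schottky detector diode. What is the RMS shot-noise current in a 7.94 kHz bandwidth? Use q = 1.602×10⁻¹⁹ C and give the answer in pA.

7.50 pA

I_n = √(2qI·B)
2qI·B = 2 × 1.602×10⁻¹⁹ × 2.21×10⁻⁸ × 7.94×10³ = 5.62×10⁻²³ A²
I_n = √(5.62×10⁻²³) = 7.50×10⁻¹² A = 7.50 pA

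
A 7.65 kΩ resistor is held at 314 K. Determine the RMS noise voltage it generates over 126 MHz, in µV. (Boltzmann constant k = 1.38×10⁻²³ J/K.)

129 µV

V_n = √(4kTRB)
4kTRB = 4 × 1.38×10⁻²³ × 314 × 7.65×10³ × 1.26×10⁸ = 1.67×10⁻⁸ V²
V_n = √(1.67×10⁻⁸) = 1.29×10⁻⁴ V = 129 µV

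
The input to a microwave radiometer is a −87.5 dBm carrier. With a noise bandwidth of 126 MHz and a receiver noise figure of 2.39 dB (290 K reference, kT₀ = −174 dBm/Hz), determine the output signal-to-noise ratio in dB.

3.1 dB

Noise floor: N = −174 + 10 log₁₀(B) + NF
10 log₁₀(1.26×10⁸) = 81 dB
N = −174 + 81 + 2.39 = −90.61 dBm
SNR = P_sig − N = −87.5 − (−90.61) = 3.11 dB → 3.1 dB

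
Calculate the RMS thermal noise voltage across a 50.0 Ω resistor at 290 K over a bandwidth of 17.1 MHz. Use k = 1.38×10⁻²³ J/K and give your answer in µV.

V_n = √(4kTRB)
4kTRB = 4 × 1.38×10⁻²³ × 290 × 5.00×10¹ × 1.71×10⁷ = 1.37×10⁻¹¹ V²
V_n = √(1.37×10⁻¹¹) = 3.70×10⁻⁶ V = 3.70 µV

3.70 µV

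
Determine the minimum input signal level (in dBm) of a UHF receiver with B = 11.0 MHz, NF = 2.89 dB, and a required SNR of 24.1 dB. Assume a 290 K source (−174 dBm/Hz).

Sensitivity = −174 + 10 log₁₀(B) + NF + SNR_min
= −174 + 70.41 + 2.89 + 24.1
= −76.60 dBm → −76.6 dBm

−76.6 dBm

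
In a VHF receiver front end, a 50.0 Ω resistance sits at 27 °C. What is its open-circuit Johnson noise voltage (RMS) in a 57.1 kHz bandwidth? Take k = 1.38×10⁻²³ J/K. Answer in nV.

T = 27 °C + 273.15 = 300.15 K
V_n = √(4kTRB)
4kTRB = 4 × 1.38×10⁻²³ × 300.15 × 5.00×10¹ × 5.71×10⁴ = 4.73×10⁻¹⁴ V²
V_n = √(4.73×10⁻¹⁴) = 2.17×10⁻⁷ V = 217 nV

217 nV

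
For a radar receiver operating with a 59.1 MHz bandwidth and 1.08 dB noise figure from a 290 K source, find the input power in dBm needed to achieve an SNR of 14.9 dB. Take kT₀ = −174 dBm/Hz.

Sensitivity = −174 + 10 log₁₀(B) + NF + SNR_min
= −174 + 77.72 + 1.08 + 14.9
= −80.30 dBm → −80.3 dBm

−80.3 dBm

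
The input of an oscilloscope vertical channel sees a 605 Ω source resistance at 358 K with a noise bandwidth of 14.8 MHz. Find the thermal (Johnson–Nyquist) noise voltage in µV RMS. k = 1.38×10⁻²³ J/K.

13.3 µV

V_n = √(4kTRB)
4kTRB = 4 × 1.38×10⁻²³ × 358 × 6.05×10² × 1.48×10⁷ = 1.77×10⁻¹⁰ V²
V_n = √(1.77×10⁻¹⁰) = 1.33×10⁻⁵ V = 13.3 µV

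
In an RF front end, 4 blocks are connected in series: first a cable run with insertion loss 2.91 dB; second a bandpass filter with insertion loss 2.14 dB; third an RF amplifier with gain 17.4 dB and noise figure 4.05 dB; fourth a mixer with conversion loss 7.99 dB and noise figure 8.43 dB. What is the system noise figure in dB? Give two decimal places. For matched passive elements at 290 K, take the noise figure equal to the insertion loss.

9.28 dB

Convert to linear (a loss of L dB is a gain of −L dB): F_i = 10^(NF_i/10), G_i = 10^(G_i,dB/10)
  Stage 1: F_1 = 10^(2.91/10) = 1.954, G_1 = 10^(−2.91/10) = 0.5117
  Stage 2: F_2 = 10^(2.14/10) = 1.637, G_2 = 10^(−2.14/10) = 0.6109
  Stage 3: F_3 = 10^(4.05/10) = 2.541, G_3 = 10^(17.4/10) = 54.95
  Stage 4: F_4 = 10^(8.43/10) = 6.966, G_4 = 10^(−7.99/10) = 0.1589
Friis cascade:
  F = 1.954 + (1.637 − 1)/0.5117 + (2.541 − 1)/0.3126 + (6.966 − 1)/17.18 = 8.476
NF = 10 log₁₀(8.476) = 9.28 dB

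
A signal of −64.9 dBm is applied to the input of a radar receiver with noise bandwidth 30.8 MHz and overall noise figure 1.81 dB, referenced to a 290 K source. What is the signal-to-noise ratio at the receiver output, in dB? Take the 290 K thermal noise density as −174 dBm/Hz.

32.4 dB

Noise floor: N = −174 + 10 log₁₀(B) + NF
10 log₁₀(3.08×10⁷) = 74.89 dB
N = −174 + 74.89 + 1.81 = −97.30 dBm
SNR = P_sig − N = −64.9 − (−97.30) = 32.40 dB → 32.4 dB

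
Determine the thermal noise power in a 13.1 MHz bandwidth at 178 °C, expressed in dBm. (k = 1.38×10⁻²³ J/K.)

T = 178 °C + 273.15 = 451.15 K
P_n = kTB = 1.38×10⁻²³ × 451.15 × 1.31×10⁷ = 8.16×10⁻¹⁴ W
In dBm: 10 log₁₀(8.16×10⁻¹⁴ / 10⁻³) = −100.9 dBm

−100.9 dBm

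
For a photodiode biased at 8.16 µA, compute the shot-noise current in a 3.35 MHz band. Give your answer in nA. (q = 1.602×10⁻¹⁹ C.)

2.96 nA

I_n = √(2qI·B)
2qI·B = 2 × 1.602×10⁻¹⁹ × 8.16×10⁻⁶ × 3.35×10⁶ = 8.76×10⁻¹⁸ A²
I_n = √(8.76×10⁻¹⁸) = 2.96×10⁻⁹ A = 2.96 nA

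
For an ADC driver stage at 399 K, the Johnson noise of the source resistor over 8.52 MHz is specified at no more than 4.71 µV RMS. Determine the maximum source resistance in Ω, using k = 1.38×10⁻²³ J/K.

118 Ω

Johnson–Nyquist: V_n = √(4kTRB) ⇒ R = V_n² / (4kTB)
4kTB = 4 × 1.38×10⁻²³ × 399 × 8.52×10⁶ = 1.88×10⁻¹³
R = (4.71×10⁻⁶)² / 1.88×10⁻¹³ = 1.18×10² Ω = 118 Ω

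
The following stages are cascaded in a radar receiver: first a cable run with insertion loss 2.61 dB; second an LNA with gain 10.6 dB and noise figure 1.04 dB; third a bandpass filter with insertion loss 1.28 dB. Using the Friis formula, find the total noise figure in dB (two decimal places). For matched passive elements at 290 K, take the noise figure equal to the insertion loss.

3.75 dB

Convert to linear (a loss of L dB is a gain of −L dB): F_i = 10^(NF_i/10), G_i = 10^(G_i,dB/10)
  Stage 1: F_1 = 10^(2.61/10) = 1.824, G_1 = 10^(−2.61/10) = 0.5483
  Stage 2: F_2 = 10^(1.04/10) = 1.271, G_2 = 10^(10.6/10) = 11.48
  Stage 3: F_3 = 10^(1.28/10) = 1.343, G_3 = 10^(−1.28/10) = 0.7447
Friis cascade:
  F = 1.824 + (1.271 − 1)/0.5483 + (1.343 − 1)/6.295 = 2.372
NF = 10 log₁₀(2.372) = 3.75 dB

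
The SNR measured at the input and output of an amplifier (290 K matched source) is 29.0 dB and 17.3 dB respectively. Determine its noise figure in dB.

11.7 dB

NF (dB) = SNR_in(dB) − SNR_out(dB) when the source is at T₀
NF = 29.0 − 17.3 = 11.7 dB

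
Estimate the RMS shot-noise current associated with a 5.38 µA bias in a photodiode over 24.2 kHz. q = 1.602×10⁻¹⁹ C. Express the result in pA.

I_n = √(2qI·B)
2qI·B = 2 × 1.602×10⁻¹⁹ × 5.38×10⁻⁶ × 2.42×10⁴ = 4.17×10⁻²⁰ A²
I_n = √(4.17×10⁻²⁰) = 2.04×10⁻¹⁰ A = 204 pA

204 pA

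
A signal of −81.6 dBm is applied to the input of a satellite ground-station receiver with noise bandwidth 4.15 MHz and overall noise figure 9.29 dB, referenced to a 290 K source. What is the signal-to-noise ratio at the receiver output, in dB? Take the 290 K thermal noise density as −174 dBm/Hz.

Noise floor: N = −174 + 10 log₁₀(B) + NF
10 log₁₀(4.15×10⁶) = 66.18 dB
N = −174 + 66.18 + 9.29 = −98.53 dBm
SNR = P_sig − N = −81.6 − (−98.53) = 16.93 dB → 16.9 dB

16.9 dB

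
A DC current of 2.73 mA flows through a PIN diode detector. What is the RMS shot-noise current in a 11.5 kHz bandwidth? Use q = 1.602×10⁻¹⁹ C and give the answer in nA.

3.17 nA

I_n = √(2qI·B)
2qI·B = 2 × 1.602×10⁻¹⁹ × 2.73×10⁻³ × 1.15×10⁴ = 1.01×10⁻¹⁷ A²
I_n = √(1.01×10⁻¹⁷) = 3.17×10⁻⁹ A = 3.17 nA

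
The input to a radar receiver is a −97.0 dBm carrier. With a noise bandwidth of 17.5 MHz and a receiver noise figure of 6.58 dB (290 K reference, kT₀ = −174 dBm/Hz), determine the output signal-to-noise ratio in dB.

−2.0 dB

Noise floor: N = −174 + 10 log₁₀(B) + NF
10 log₁₀(1.75×10⁷) = 72.43 dB
N = −174 + 72.43 + 6.58 = −94.99 dBm
SNR = P_sig − N = −97.0 − (−94.99) = −2.01 dB → −2.0 dB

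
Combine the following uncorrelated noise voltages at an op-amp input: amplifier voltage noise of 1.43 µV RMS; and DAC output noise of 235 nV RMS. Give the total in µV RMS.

Uncorrelated sources add in power (mean-square): V_tot = √(ΣV_i²)
V_tot = √[(1.43×10⁻⁶)² + (2.35×10⁻⁷)²] = 1.45×10⁻⁶ V = 1.45 µV

1.45 µV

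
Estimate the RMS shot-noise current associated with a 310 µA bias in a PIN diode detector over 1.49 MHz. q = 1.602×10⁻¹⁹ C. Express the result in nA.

I_n = √(2qI·B)
2qI·B = 2 × 1.602×10⁻¹⁹ × 3.10×10⁻⁴ × 1.49×10⁶ = 1.48×10⁻¹⁶ A²
I_n = √(1.48×10⁻¹⁶) = 1.22×10⁻⁸ A = 12.2 nA

12.2 nA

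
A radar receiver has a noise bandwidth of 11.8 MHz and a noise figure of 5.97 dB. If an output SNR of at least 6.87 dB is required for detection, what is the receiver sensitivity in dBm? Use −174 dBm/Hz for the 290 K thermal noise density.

−90.4 dBm

Sensitivity = −174 + 10 log₁₀(B) + NF + SNR_min
= −174 + 70.72 + 5.97 + 6.87
= −90.44 dBm → −90.4 dBm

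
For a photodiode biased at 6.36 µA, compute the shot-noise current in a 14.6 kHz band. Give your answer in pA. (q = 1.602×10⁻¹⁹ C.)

172 pA

I_n = √(2qI·B)
2qI·B = 2 × 1.602×10⁻¹⁹ × 6.36×10⁻⁶ × 1.46×10⁴ = 2.98×10⁻²⁰ A²
I_n = √(2.98×10⁻²⁰) = 1.72×10⁻¹⁰ A = 172 pA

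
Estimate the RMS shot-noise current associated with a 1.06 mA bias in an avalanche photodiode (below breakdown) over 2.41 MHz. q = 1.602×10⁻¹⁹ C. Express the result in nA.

28.6 nA

I_n = √(2qI·B)
2qI·B = 2 × 1.602×10⁻¹⁹ × 1.06×10⁻³ × 2.41×10⁶ = 8.18×10⁻¹⁶ A²
I_n = √(8.18×10⁻¹⁶) = 2.86×10⁻⁸ A = 28.6 nA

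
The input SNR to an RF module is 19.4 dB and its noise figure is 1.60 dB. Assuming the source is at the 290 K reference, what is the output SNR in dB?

17.80 dB

By definition F = SNR_in/SNR_out, so in dB: SNR_out = SNR_in − NF
SNR_out = 19.4 − 1.60 = 17.80 dB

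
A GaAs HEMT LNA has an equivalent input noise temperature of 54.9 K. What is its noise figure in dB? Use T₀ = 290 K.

0.753 dB

F = 1 + T_e/T₀ = 1 + 54.9/290 = 1.18931
NF = 10 log₁₀(1.18931) = 0.753 dB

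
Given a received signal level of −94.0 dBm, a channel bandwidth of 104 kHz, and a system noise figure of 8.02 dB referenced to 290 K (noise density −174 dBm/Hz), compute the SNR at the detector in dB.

Noise floor: N = −174 + 10 log₁₀(B) + NF
10 log₁₀(1.04×10⁵) = 50.17 dB
N = −174 + 50.17 + 8.02 = −115.81 dBm
SNR = P_sig − N = −94.0 − (−115.81) = 21.81 dB → 21.8 dB

21.8 dB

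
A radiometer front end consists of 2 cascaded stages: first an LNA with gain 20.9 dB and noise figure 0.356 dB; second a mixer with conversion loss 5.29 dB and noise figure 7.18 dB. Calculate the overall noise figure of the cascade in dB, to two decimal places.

Convert to linear (a loss of L dB is a gain of −L dB): F_i = 10^(NF_i/10), G_i = 10^(G_i,dB/10)
  Stage 1: F_1 = 10^(0.356/10) = 1.085, G_1 = 10^(20.9/10) = 123.0
  Stage 2: F_2 = 10^(7.18/10) = 5.224, G_2 = 10^(−5.29/10) = 0.2958
Friis cascade:
  F = 1.085 + (5.224 − 1)/123.0 = 1.120
NF = 10 log₁₀(1.120) = 0.49 dB

0.49 dB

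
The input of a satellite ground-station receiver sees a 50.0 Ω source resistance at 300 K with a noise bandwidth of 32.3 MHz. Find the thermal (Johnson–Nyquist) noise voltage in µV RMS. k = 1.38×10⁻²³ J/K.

V_n = √(4kTRB)
4kTRB = 4 × 1.38×10⁻²³ × 300 × 5.00×10¹ × 3.23×10⁷ = 2.67×10⁻¹¹ V²
V_n = √(2.67×10⁻¹¹) = 5.17×10⁻⁶ V = 5.17 µV

5.17 µV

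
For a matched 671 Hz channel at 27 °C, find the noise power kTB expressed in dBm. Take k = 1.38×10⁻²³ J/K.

T = 27 °C + 273.15 = 300.15 K
P_n = kTB = 1.38×10⁻²³ × 300.15 × 6.71×10² = 2.78×10⁻¹⁸ W
In dBm: 10 log₁₀(2.78×10⁻¹⁸ / 10⁻³) = −145.6 dBm

−145.6 dBm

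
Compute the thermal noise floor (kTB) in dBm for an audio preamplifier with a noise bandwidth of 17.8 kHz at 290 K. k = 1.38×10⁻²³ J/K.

−131.5 dBm

P_n = kTB = 1.38×10⁻²³ × 290 × 1.78×10⁴ = 7.12×10⁻¹⁷ W
In dBm: 10 log₁₀(7.12×10⁻¹⁷ / 10⁻³) = −131.5 dBm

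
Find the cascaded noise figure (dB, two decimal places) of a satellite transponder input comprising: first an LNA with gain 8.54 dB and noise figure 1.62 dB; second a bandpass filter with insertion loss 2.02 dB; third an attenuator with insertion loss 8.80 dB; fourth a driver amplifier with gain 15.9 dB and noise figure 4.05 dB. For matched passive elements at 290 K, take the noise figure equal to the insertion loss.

7.49 dB

Convert to linear (a loss of L dB is a gain of −L dB): F_i = 10^(NF_i/10), G_i = 10^(G_i,dB/10)
  Stage 1: F_1 = 10^(1.62/10) = 1.452, G_1 = 10^(8.54/10) = 7.145
  Stage 2: F_2 = 10^(2.02/10) = 1.592, G_2 = 10^(−2.02/10) = 0.6281
  Stage 3: F_3 = 10^(8.80/10) = 7.586, G_3 = 10^(−8.80/10) = 0.1318
  Stage 4: F_4 = 10^(4.05/10) = 2.541, G_4 = 10^(15.9/10) = 38.90
Friis cascade:
  F = 1.452 + (1.592 − 1)/7.145 + (7.586 − 1)/4.487 + (2.541 − 1)/0.5916 = 5.608
NF = 10 log₁₀(5.608) = 7.49 dB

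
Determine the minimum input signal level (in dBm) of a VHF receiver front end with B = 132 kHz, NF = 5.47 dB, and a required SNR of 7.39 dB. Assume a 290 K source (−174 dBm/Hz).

−109.9 dBm

Sensitivity = −174 + 10 log₁₀(B) + NF + SNR_min
= −174 + 51.21 + 5.47 + 7.39
= −109.93 dBm → −109.9 dBm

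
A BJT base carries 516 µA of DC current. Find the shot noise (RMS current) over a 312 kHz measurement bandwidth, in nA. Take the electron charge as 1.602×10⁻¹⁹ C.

I_n = √(2qI·B)
2qI·B = 2 × 1.602×10⁻¹⁹ × 5.16×10⁻⁴ × 3.12×10⁵ = 5.16×10⁻¹⁷ A²
I_n = √(5.16×10⁻¹⁷) = 7.18×10⁻⁹ A = 7.18 nA

7.18 nA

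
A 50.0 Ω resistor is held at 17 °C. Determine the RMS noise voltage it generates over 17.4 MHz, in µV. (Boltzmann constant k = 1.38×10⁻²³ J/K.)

T = 17 °C + 273.15 = 290.15 K
V_n = √(4kTRB)
4kTRB = 4 × 1.38×10⁻²³ × 290.15 × 5.00×10¹ × 1.74×10⁷ = 1.39×10⁻¹¹ V²
V_n = √(1.39×10⁻¹¹) = 3.73×10⁻⁶ V = 3.73 µV

3.73 µV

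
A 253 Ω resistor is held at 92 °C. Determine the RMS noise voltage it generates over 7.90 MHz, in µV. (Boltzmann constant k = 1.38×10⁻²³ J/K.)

T = 92 °C + 273.15 = 365.15 K
V_n = √(4kTRB)
4kTRB = 4 × 1.38×10⁻²³ × 365.15 × 2.53×10² × 7.90×10⁶ = 4.03×10⁻¹¹ V²
V_n = √(4.03×10⁻¹¹) = 6.35×10⁻⁶ V = 6.35 µV

6.35 µV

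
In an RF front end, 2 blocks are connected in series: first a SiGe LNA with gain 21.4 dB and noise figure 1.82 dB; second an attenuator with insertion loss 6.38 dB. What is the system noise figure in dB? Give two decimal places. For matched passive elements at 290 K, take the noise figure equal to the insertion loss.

Convert to linear (a loss of L dB is a gain of −L dB): F_i = 10^(NF_i/10), G_i = 10^(G_i,dB/10)
  Stage 1: F_1 = 10^(1.82/10) = 1.521, G_1 = 10^(21.4/10) = 138.0
  Stage 2: F_2 = 10^(6.38/10) = 4.345, G_2 = 10^(−6.38/10) = 0.2301
Friis cascade:
  F = 1.521 + (4.345 − 1)/138.0 = 1.545
NF = 10 log₁₀(1.545) = 1.89 dB

1.89 dB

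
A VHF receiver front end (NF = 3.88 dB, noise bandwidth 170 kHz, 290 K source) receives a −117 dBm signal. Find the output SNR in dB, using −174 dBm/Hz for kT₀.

0.8 dB

Noise floor: N = −174 + 10 log₁₀(B) + NF
10 log₁₀(1.70×10⁵) = 52.3 dB
N = −174 + 52.3 + 3.88 = −117.82 dBm
SNR = P_sig − N = −117 − (−117.82) = 0.82 dB → 0.8 dB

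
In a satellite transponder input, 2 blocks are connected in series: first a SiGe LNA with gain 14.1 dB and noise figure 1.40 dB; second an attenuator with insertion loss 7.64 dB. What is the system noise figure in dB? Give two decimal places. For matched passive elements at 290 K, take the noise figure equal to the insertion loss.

Convert to linear (a loss of L dB is a gain of −L dB): F_i = 10^(NF_i/10), G_i = 10^(G_i,dB/10)
  Stage 1: F_1 = 10^(1.40/10) = 1.380, G_1 = 10^(14.1/10) = 25.70
  Stage 2: F_2 = 10^(7.64/10) = 5.808, G_2 = 10^(−7.64/10) = 0.1722
Friis cascade:
  F = 1.380 + (5.808 − 1)/25.70 = 1.567
NF = 10 log₁₀(1.567) = 1.95 dB

1.95 dB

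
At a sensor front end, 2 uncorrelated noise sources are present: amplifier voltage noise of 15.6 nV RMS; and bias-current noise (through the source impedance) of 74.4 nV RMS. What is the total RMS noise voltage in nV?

76.0 nV

Uncorrelated sources add in power (mean-square): V_tot = √(ΣV_i²)
V_tot = √[(1.56×10⁻⁸)² + (7.44×10⁻⁸)²] = 7.60×10⁻⁸ V = 76.0 nV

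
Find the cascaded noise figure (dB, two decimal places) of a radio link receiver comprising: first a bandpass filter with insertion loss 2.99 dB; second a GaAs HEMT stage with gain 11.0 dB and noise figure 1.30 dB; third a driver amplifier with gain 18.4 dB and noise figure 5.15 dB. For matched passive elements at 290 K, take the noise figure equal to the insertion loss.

Convert to linear (a loss of L dB is a gain of −L dB): F_i = 10^(NF_i/10), G_i = 10^(G_i,dB/10)
  Stage 1: F_1 = 10^(2.99/10) = 1.991, G_1 = 10^(−2.99/10) = 0.5023
  Stage 2: F_2 = 10^(1.30/10) = 1.349, G_2 = 10^(11.0/10) = 12.59
  Stage 3: F_3 = 10^(5.15/10) = 3.273, G_3 = 10^(18.4/10) = 69.18
Friis cascade:
  F = 1.991 + (1.349 − 1)/0.5023 + (3.273 − 1)/6.324 = 3.045
NF = 10 log₁₀(3.045) = 4.84 dB

4.84 dB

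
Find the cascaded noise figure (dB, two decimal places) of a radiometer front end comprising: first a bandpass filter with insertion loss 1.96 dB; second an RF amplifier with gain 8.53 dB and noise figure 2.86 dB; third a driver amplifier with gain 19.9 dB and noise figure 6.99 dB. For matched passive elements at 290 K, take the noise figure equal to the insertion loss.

5.93 dB

Convert to linear (a loss of L dB is a gain of −L dB): F_i = 10^(NF_i/10), G_i = 10^(G_i,dB/10)
  Stage 1: F_1 = 10^(1.96/10) = 1.570, G_1 = 10^(−1.96/10) = 0.6368
  Stage 2: F_2 = 10^(2.86/10) = 1.932, G_2 = 10^(8.53/10) = 7.129
  Stage 3: F_3 = 10^(6.99/10) = 5.000, G_3 = 10^(19.9/10) = 97.72
Friis cascade:
  F = 1.570 + (1.932 − 1)/0.6368 + (5.000 − 1)/4.539 = 3.915
NF = 10 log₁₀(3.915) = 5.93 dB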